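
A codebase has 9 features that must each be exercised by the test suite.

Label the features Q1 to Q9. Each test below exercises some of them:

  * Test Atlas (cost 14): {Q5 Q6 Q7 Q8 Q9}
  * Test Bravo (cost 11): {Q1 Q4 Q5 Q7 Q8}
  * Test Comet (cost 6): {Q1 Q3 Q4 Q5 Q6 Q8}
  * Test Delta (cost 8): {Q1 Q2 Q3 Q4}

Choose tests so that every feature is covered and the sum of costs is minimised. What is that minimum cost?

Atlas, Delta together cover every feature (Atlas ∪ Delta = {Q1, Q2, Q3, Q4, Q5, Q6, Q7, Q8, Q9}); total cost 14 + 8 = 22.
The greedy pick Comet, Atlas, Delta costs 28; no covering selection beats 22.

22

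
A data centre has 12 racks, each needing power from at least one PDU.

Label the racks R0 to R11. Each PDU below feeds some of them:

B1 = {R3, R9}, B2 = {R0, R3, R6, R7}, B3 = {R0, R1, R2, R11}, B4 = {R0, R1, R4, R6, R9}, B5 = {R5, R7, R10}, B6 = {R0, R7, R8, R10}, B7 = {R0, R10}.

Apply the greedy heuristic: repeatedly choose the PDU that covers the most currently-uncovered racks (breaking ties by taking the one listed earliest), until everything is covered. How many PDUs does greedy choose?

Greedy: pick B4 (covers 5 new) → pick B5 (covers 3 new) → pick B3 (covers 2 new) → pick B1 (covers 1 new) → pick B6 (covers 1 new). Total picks: 5.

5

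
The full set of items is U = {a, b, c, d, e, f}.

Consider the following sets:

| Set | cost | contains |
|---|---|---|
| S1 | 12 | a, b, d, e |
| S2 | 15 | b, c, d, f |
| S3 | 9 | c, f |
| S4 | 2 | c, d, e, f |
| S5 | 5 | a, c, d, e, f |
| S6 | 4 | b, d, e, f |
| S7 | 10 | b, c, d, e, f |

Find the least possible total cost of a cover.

9

S5, S6 together cover every item (S5 ∪ S6 = {a, b, c, d, e, f}); total cost 5 + 4 = 9.
The greedy pick S4, S6, S5 costs 11; no covering selection beats 9.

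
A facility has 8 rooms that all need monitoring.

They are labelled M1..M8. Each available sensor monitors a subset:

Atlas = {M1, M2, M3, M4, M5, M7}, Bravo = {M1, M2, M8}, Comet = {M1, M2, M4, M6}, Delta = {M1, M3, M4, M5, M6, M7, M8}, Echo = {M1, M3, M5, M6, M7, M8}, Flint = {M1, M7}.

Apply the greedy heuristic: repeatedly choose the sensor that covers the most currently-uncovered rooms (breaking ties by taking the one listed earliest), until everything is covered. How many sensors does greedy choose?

2

Greedy: pick Delta (covers 7 new) → pick Atlas (covers 1 new). Total picks: 2.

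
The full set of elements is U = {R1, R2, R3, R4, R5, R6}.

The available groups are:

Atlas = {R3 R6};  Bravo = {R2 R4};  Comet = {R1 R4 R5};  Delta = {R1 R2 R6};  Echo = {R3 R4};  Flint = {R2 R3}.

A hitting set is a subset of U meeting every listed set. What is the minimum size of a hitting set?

H = {R1, R2, R3} meets every group (each contains at least one member of H), and |H| = 3.
No choice of 2 elements meets every group, so 3 is the minimum.

3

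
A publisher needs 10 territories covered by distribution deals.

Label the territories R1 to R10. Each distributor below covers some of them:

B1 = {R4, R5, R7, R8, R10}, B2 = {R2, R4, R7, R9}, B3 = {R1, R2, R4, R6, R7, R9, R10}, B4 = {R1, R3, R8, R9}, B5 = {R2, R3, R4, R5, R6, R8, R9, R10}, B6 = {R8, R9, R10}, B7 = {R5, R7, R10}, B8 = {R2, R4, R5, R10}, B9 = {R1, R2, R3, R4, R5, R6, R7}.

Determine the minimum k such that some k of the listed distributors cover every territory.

B5 and B9 together: B5 ∪ B9 = {R1, R2, R3, R4, R5, R6, R7, R8, R9, R10} — every territory is covered.
No single distributor has all 10 territories (the largest, B5, has 8), so 2 is optimal.

2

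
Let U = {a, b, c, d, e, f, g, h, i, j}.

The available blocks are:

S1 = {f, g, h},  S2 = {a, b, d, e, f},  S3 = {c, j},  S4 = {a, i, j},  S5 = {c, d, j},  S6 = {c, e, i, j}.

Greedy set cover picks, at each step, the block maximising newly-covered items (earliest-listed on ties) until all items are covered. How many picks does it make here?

3

Greedy: pick S2 (covers 5 new) → pick S6 (covers 3 new) → pick S1 (covers 2 new). Total picks: 3.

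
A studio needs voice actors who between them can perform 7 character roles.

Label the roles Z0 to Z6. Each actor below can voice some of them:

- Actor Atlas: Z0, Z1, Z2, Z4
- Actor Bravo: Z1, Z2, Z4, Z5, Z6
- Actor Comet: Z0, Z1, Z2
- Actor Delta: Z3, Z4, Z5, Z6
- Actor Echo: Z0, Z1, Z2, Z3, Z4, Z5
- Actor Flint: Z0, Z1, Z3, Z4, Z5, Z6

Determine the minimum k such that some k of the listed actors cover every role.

2

Delta and Echo together: Delta ∪ Echo = {Z0, Z1, Z2, Z3, Z4, Z5, Z6} — every role is covered.
No single actor has all 7 roles (the largest, Echo, has 6), so 2 is optimal.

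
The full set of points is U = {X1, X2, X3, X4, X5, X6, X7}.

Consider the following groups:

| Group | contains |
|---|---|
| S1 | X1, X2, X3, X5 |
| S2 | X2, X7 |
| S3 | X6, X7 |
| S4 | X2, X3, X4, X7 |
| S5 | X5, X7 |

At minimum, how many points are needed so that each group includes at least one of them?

2

The 2 points {X1, X7} hit every group.
The groups S1, S3 are pairwise disjoint, so any hitting set needs a separate point for each — at least 2. Hence 2 is optimal.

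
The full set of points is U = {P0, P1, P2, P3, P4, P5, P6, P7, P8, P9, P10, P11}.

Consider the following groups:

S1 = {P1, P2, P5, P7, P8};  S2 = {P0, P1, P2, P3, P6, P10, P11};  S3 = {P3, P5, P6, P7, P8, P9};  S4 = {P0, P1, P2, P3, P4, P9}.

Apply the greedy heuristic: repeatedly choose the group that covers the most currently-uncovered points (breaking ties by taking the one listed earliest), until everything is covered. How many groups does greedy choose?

3

Greedy: pick S2 (covers 7 new) → pick S3 (covers 4 new) → pick S4 (covers 1 new). Total picks: 3.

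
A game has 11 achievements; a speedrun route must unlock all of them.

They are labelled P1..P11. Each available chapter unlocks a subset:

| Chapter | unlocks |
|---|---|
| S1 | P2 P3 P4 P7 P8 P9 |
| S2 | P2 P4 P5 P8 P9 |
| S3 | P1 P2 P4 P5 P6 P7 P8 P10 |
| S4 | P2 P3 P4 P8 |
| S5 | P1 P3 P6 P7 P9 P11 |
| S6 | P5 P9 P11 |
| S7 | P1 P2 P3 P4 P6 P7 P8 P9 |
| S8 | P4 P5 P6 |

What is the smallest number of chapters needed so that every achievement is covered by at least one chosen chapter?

S3 and S5 together: S3 ∪ S5 = {P1, P2, P3, P4, P5, P6, P7, P8, P9, P10, P11} — every achievement is covered.
No single chapter has all 11 achievements (the largest, S3, has 8), so 2 is optimal.

2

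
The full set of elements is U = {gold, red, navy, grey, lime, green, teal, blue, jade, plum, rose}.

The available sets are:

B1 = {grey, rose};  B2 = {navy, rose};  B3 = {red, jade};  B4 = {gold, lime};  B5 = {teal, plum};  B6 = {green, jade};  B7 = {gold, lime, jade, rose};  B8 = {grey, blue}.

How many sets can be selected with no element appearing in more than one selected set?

B2, B4, B5, B6, B8 are pairwise disjoint (B2={navy,rose}; B4={gold,lime}; B5={teal,plum}; B6={green,jade}; B8={grey,blue}).
Every remaining set overlaps one of these, and no 6 of the listed sets are pairwise disjoint, so 5 is the maximum.

5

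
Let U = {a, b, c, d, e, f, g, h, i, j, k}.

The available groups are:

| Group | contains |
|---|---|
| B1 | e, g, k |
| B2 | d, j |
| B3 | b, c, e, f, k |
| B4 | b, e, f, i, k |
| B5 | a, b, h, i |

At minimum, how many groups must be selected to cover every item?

4

B1 and B2 and B3 and B5 together: B1 ∪ B2 ∪ B3 ∪ B5 = {a, b, c, d, e, f, g, h, i, j, k} — every item is covered.
No 3 of the 5 groups cover everything (all 10 combinations miss at least one item), so 4 is optimal.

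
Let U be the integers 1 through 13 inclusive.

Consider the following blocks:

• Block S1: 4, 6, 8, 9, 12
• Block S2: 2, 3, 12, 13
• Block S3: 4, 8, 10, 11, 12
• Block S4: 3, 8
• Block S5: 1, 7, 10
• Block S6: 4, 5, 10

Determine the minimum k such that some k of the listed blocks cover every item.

5

S1 and S2 and S3 and S5 and S6 together: S1 ∪ S2 ∪ S3 ∪ S5 ∪ S6 = {1, 2, 3, 4, 5, 6, 7, 8, 9, 10, 11, 12, 13} — every item is covered.
No 4 of the 6 blocks cover everything (all 15 combinations miss at least one item), so 5 is optimal.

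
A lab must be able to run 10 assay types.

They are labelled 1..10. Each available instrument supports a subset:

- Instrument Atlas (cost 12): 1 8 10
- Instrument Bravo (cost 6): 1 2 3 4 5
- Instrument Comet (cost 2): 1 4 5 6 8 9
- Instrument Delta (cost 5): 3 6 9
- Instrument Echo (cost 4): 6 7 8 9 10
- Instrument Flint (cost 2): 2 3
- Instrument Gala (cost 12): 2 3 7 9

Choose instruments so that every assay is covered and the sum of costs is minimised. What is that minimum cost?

8

Comet, Echo, Flint together cover every assay (Comet ∪ Echo ∪ Flint = {1, 2, 3, 4, 5, 6, 7, 8, 9, 10}); total cost 2 + 4 + 2 = 8.
No covering selection has total cost below 8.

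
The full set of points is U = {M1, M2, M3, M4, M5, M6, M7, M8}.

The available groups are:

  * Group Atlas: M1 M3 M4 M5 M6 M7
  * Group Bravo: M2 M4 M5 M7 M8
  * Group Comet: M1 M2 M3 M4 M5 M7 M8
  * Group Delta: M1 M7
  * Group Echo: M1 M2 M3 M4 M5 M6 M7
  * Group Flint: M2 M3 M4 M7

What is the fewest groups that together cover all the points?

Comet and Echo cover everything between them: the union {M1, M2, M3, M4, M5, M6, M7, M8} is all of U.
No single group has all 8 points (the largest, Comet, has 7), so 2 is optimal.

2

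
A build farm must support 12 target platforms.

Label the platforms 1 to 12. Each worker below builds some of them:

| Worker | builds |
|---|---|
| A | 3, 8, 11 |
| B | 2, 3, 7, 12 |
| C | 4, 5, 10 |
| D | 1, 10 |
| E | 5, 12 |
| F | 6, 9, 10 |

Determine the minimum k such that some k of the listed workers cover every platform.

Take {A, B, C, D, F}. Their union is {1, 2, 3, 4, 5, 6, 7, 8, 9, 10, 11, 12}, which is all 12 platforms.
No 4 of the 6 workers cover everything (all 15 combinations miss at least one platform), so 5 is optimal.

5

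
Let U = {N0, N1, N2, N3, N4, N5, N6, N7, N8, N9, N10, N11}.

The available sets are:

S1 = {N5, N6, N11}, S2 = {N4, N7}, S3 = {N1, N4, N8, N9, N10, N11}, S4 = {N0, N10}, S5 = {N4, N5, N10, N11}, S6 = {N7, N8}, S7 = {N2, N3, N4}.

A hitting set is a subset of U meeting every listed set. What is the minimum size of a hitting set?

4

Take H = {N0, N4, N6, N7}. Each listed set contains at least one of these, so H is a hitting set of size 4.
The sets S1, S4, S6, S7 are pairwise disjoint, so any hitting set needs a separate element for each — at least 4. Hence 4 is optimal.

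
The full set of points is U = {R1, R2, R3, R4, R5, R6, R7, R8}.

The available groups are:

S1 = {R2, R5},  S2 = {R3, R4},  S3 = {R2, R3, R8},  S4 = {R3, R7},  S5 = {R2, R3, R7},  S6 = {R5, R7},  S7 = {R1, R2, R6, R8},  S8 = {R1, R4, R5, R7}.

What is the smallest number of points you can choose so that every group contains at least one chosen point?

The 3 points {R2, R3, R7} hit every group.
The groups S2, S6, S7 are pairwise disjoint, so any hitting set needs a separate point for each — at least 3. Hence 3 is optimal.

3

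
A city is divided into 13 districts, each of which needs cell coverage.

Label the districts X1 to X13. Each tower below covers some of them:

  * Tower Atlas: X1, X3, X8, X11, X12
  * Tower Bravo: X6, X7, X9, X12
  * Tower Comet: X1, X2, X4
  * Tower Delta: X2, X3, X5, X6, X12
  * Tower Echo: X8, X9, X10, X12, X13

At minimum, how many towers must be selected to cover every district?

5

Take {Atlas, Bravo, Comet, Delta, Echo}. Their union is {X1, X2, X3, X4, X5, X6, X7, X8, X9, X10, X11, X12, X13}, which is all 13 districts.
No 4 of the 5 towers cover everything (all 5 combinations miss at least one district), so 5 is optimal.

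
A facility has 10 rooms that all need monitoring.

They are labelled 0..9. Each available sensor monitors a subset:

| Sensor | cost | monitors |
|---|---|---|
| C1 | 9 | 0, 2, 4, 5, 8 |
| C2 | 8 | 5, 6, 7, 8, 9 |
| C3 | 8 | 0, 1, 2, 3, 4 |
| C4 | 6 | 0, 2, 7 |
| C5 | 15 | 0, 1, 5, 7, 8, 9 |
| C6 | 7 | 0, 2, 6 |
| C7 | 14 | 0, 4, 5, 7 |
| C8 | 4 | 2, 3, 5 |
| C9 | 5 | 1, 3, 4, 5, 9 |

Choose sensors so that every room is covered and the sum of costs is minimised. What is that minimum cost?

16

C2, C3 together cover every room (C2 ∪ C3 = {0, 1, 2, 3, 4, 5, 6, 7, 8, 9}); total cost 8 + 8 = 16.
The greedy pick C9, C4, C2 costs 19; no covering selection beats 16.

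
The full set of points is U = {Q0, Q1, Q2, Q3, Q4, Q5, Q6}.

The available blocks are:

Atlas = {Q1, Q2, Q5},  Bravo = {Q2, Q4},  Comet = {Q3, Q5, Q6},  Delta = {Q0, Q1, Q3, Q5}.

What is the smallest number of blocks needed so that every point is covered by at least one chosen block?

Take {Bravo, Comet, Delta}. Their union is {Q0, Q1, Q2, Q3, Q4, Q5, Q6}, which is all 7 points.
Only Delta contains Q0, so Delta is forced; the remaining 3 points need at least 2 more blocks (each remaining block adds at most 2) — so at least 3 blocks are needed, and 3 is optimal.

3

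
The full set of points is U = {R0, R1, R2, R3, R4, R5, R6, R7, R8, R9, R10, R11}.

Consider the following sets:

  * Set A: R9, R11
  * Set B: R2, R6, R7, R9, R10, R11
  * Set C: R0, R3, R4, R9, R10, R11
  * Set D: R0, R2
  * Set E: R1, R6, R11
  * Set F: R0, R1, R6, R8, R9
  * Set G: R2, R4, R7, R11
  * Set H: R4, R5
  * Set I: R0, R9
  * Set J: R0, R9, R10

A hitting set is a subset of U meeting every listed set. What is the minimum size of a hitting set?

3

The 3 points {R0, R4, R11} hit every set.
The sets E, H, J are pairwise disjoint, so any hitting set needs a separate point for each — at least 3. Hence 3 is optimal.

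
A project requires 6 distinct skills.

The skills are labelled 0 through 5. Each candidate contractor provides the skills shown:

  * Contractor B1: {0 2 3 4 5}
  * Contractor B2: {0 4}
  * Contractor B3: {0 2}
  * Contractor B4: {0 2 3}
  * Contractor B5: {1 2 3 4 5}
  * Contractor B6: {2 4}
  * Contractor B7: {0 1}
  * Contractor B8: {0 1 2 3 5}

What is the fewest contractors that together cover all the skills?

Take {B1, B8}. Their union is {0, 1, 2, 3, 4, 5}, which is all 6 skills.
No single contractor has all 6 skills (the largest, B1, has 5), so 2 is optimal.

2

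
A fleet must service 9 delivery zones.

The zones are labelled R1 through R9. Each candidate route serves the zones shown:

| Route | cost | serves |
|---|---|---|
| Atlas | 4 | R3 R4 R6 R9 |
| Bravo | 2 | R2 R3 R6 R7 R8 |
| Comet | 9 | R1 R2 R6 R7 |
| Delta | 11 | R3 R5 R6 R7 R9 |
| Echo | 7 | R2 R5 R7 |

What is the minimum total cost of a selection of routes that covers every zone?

22

Atlas, Bravo, Comet, Echo together cover every zone (Atlas ∪ Bravo ∪ Comet ∪ Echo = {R1, R2, R3, R4, R5, R6, R7, R8, R9}); total cost 4 + 2 + 9 + 7 = 22.
No covering selection has total cost below 22.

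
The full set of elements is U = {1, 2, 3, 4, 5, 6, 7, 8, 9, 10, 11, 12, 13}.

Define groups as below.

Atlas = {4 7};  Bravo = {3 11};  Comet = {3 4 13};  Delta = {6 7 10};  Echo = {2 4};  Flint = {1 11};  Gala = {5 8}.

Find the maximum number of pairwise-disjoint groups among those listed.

Comet, Delta, Flint, Gala are pairwise disjoint (Comet={3,4,13}; Delta={6,7,10}; Flint={1,11}; Gala={5,8}).
Every remaining group overlaps one of these, and no 5 of the listed groups are pairwise disjoint, so 4 is the maximum.

4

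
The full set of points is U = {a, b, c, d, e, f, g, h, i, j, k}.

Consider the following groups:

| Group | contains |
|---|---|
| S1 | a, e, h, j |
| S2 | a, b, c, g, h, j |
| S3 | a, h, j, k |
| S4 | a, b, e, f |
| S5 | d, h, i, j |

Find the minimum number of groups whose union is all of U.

4

S2, S3, S4, and S5 cover everything between them: the union {a, b, c, d, e, f, g, h, i, j, k} is all of U.
Only S2 contains c, so S2 is forced; the remaining 5 points need at least 3 more groups (each remaining group adds at most 2) — so at least 4 groups are needed, and 4 is optimal.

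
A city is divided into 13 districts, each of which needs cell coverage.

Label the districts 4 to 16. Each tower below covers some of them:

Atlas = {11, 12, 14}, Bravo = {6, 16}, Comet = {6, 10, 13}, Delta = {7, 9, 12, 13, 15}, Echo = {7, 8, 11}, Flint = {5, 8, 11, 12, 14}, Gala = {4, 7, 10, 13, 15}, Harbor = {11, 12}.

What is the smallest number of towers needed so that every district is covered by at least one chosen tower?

Take {Bravo, Delta, Flint, Gala}. Their union is {4, 5, 6, 7, 8, 9, 10, 11, 12, 13, 14, 15, 16}, which is all 13 districts.
Only Bravo contains 16, so Bravo is forced; the remaining 11 districts need at least 3 more towers (each remaining tower adds at most 5) — so at least 4 towers are needed, and 4 is optimal.

4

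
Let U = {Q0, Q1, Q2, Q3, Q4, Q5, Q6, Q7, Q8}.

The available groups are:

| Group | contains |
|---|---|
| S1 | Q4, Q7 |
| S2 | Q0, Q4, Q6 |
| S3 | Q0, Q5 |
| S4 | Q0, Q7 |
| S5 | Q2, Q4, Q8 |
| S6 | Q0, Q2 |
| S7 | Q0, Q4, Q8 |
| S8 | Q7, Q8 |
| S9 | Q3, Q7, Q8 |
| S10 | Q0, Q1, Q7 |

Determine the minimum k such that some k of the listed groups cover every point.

S2 and S3 and S5 and S9 and S10 together: S2 ∪ S3 ∪ S5 ∪ S9 ∪ S10 = {Q0, Q1, Q2, Q3, Q4, Q5, Q6, Q7, Q8} — every point is covered.
No 4 of the 10 groups cover everything (all 210 combinations miss at least one point), so 5 is optimal.

5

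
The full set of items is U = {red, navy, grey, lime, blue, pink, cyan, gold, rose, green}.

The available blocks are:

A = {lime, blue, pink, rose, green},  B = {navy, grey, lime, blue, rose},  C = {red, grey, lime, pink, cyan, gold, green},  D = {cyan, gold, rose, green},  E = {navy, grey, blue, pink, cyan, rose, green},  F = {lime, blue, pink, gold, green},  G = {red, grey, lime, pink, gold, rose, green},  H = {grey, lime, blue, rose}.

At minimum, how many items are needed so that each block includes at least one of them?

2

The 2 items {blue, gold} hit every block.
No single item lies in every block, so at least 2 are needed and 2 is optimal.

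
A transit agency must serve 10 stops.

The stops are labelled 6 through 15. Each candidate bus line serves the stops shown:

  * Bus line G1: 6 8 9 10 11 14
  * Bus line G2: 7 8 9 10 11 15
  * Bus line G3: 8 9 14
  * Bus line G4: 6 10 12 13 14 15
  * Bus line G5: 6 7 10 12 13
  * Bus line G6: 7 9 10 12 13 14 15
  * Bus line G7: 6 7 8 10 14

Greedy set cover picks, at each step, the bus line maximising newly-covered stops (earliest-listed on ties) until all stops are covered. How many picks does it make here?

2

Greedy: pick G6 (covers 7 new) → pick G1 (covers 3 new). Total picks: 2.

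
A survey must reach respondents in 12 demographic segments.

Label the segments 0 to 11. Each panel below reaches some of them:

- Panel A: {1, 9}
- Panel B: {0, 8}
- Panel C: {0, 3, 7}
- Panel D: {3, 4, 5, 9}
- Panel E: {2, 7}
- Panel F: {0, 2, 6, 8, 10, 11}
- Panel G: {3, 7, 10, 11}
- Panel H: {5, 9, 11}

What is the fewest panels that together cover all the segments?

4

Take {A, D, F, G}. Their union is {0, 1, 2, 3, 4, 5, 6, 7, 8, 9, 10, 11}, which is all 12 segments.
No 3 of the 8 panels cover everything (all 56 combinations miss at least one segment), so 4 is optimal.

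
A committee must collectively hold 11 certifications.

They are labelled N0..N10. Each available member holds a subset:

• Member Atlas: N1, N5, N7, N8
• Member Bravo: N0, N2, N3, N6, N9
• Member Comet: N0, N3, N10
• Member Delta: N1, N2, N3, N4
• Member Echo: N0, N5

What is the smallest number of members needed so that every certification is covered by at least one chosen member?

4

Take {Atlas, Bravo, Comet, Delta}. Their union is {N0, N1, N2, N3, N4, N5, N6, N7, N8, N9, N10}, which is all 11 certifications.
Only Delta contains N4, so Delta is forced; the remaining 7 certifications need at least 3 more members (each remaining member adds at most 3) — so at least 4 members are needed, and 4 is optimal.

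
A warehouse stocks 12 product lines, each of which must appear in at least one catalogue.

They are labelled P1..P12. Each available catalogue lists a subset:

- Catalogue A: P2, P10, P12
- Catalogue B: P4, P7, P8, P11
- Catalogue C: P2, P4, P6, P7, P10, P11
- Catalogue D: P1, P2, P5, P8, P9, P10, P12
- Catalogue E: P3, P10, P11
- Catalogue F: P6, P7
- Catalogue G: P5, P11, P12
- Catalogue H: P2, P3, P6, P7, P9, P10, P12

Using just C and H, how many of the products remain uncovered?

3

Union of C, H = {P2, P3, P4, P6, P7, P9, P10, P11, P12}.
Not covered: P1, P5, P8 — 3 products.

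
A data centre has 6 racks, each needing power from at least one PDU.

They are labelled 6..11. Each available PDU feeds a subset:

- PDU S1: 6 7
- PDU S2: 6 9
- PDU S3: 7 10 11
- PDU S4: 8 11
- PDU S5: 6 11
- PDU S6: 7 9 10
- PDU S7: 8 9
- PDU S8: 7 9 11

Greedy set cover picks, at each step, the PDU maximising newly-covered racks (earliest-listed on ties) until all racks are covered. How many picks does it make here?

Greedy: pick S3 (covers 3 new) → pick S2 (covers 2 new) → pick S4 (covers 1 new). Total picks: 3.

3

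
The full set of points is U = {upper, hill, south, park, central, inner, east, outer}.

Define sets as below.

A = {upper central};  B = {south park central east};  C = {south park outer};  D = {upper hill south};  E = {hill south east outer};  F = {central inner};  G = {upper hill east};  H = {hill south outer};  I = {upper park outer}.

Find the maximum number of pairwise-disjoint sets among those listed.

C, F, G are pairwise disjoint (C={south,park,outer}; F={central,inner}; G={upper,hill,east}).
Every remaining set overlaps one of these, and no 4 of the listed sets are pairwise disjoint, so 3 is the maximum.

3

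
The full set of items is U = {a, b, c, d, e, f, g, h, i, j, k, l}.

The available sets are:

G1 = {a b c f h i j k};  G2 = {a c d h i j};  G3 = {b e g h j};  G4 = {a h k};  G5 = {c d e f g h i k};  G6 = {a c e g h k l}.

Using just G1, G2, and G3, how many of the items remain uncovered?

1

Union of G1, G2, G3 = {a, b, c, d, e, f, g, h, i, j, k}.
Not covered: l — 1 item.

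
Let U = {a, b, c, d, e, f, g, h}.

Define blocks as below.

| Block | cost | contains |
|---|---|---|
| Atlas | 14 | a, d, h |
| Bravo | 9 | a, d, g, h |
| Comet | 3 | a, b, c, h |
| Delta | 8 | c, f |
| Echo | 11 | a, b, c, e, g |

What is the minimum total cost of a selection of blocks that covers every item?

28

Bravo, Delta, Echo together cover every item (Bravo ∪ Delta ∪ Echo = {a, b, c, d, e, f, g, h}); total cost 9 + 8 + 11 = 28.
The greedy pick Comet, Bravo, Delta, Echo costs 31; no covering selection beats 28.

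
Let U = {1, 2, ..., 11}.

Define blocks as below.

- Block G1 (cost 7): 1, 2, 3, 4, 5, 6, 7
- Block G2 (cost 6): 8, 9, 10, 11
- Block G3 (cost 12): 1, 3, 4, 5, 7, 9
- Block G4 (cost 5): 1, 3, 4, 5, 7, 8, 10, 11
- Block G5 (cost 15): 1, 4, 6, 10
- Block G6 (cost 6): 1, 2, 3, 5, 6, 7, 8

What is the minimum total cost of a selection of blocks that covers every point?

G1, G2 together cover every point (G1 ∪ G2 = {1, 2, 3, 4, 5, 6, 7, 8, 9, 10, 11}); total cost 7 + 6 = 13.
The greedy pick G4, G6, G2 costs 17; no covering selection beats 13.

13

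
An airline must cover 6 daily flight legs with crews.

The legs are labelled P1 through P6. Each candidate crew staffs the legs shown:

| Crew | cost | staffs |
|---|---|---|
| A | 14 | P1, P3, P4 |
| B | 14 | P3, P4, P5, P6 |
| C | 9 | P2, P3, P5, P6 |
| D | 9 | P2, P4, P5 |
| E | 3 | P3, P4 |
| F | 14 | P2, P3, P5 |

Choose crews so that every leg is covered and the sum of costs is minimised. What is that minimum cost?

A, C together cover every leg (A ∪ C = {P1, P2, P3, P4, P5, P6}); total cost 14 + 9 = 23.
The greedy pick E, C, A costs 26; no covering selection beats 23.

23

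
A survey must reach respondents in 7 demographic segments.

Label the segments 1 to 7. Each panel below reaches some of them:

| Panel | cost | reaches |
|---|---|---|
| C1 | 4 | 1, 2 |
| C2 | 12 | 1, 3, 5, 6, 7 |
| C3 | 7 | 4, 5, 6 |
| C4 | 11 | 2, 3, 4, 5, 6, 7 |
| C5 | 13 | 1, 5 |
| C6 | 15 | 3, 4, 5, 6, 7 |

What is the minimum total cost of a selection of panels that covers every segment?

C1, C4 together cover every segment (C1 ∪ C4 = {1, 2, 3, 4, 5, 6, 7}); total cost 4 + 11 = 15.
No covering selection has total cost below 15.

15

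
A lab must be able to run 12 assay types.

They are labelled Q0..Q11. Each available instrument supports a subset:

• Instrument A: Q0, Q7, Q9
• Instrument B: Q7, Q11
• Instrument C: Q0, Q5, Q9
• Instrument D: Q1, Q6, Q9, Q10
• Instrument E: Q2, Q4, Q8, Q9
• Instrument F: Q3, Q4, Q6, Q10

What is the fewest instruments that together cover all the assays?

Take {B, C, D, E, F}. Their union is {Q0, Q1, Q2, Q3, Q4, Q5, Q6, Q7, Q8, Q9, Q10, Q11}, which is all 12 assays.
No 4 of the 6 instruments cover everything (all 15 combinations miss at least one assay), so 5 is optimal.

5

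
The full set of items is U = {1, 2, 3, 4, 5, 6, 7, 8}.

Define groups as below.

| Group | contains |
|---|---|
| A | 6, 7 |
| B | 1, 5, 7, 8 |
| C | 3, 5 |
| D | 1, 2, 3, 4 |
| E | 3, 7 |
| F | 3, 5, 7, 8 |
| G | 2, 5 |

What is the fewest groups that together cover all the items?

3

Take {A, B, D}. Their union is {1, 2, 3, 4, 5, 6, 7, 8}, which is all 8 items.
Only D contains 4, so D is forced; the remaining 4 items need at least 2 more groups (each remaining group adds at most 3) — so at least 3 groups are needed, and 3 is optimal.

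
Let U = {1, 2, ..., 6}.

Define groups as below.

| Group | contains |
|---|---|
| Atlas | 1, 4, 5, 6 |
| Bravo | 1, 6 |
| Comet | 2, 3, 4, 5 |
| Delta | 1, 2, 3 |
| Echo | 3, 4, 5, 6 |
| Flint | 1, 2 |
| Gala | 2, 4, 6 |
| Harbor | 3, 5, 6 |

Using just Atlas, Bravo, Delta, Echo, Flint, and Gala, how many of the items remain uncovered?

0

Union of Atlas, Bravo, Delta, Echo, Flint, Gala = {1, 2, 3, 4, 5, 6} — that's every item, so 0 are uncovered.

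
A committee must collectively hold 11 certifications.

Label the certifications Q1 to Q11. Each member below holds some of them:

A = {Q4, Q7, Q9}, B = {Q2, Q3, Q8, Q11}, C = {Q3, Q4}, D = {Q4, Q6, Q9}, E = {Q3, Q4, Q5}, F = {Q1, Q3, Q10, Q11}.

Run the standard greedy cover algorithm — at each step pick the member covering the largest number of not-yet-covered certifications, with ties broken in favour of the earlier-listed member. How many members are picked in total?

5

Greedy: pick B (covers 4 new) → pick A (covers 3 new) → pick F (covers 2 new) → pick D (covers 1 new) → pick E (covers 1 new). Total picks: 5.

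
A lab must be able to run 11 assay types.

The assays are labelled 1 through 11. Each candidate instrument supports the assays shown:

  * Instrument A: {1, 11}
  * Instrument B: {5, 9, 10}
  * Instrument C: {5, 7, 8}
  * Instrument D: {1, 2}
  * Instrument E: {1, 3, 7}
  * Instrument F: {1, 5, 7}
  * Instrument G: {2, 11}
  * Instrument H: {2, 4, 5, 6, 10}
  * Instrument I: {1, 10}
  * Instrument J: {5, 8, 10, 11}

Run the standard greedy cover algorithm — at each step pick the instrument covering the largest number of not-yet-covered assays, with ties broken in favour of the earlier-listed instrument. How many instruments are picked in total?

4

Greedy: pick H (covers 5 new) → pick E (covers 3 new) → pick J (covers 2 new) → pick B (covers 1 new). Total picks: 4.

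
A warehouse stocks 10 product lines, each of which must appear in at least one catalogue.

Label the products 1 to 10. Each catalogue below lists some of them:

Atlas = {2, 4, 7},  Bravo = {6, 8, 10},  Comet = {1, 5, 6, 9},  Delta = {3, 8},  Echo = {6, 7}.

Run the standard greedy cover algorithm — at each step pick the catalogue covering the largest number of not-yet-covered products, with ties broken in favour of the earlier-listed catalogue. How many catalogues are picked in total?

Greedy: pick Comet (covers 4 new) → pick Atlas (covers 3 new) → pick Bravo (covers 2 new) → pick Delta (covers 1 new). Total picks: 4.

4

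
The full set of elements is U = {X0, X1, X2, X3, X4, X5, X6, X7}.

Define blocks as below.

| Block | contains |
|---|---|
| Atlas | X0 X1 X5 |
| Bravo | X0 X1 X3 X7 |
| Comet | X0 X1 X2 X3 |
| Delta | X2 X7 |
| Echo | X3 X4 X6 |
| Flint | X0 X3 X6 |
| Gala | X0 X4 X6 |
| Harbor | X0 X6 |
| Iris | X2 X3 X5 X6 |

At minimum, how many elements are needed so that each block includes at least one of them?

Take H = {X1, X6, X7}. Each listed block contains at least one of these, so H is a hitting set of size 3.
The blocks Atlas, Delta, Echo are pairwise disjoint, so any hitting set needs a separate element for each — at least 3. Hence 3 is optimal.

3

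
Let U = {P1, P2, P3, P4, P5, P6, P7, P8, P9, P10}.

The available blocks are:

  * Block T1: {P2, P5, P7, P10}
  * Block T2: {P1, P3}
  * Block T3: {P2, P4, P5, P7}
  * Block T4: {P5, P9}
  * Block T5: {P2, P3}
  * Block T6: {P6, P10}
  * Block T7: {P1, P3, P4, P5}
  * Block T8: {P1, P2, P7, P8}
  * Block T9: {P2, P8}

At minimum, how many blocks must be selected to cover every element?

4

T4, T6, T7, and T8 cover everything between them: the union {P1, P2, P3, P4, P5, P6, P7, P8, P9, P10} is all of U.
No 3 of the 9 blocks cover everything (all 84 combinations miss at least one element), so 4 is optimal.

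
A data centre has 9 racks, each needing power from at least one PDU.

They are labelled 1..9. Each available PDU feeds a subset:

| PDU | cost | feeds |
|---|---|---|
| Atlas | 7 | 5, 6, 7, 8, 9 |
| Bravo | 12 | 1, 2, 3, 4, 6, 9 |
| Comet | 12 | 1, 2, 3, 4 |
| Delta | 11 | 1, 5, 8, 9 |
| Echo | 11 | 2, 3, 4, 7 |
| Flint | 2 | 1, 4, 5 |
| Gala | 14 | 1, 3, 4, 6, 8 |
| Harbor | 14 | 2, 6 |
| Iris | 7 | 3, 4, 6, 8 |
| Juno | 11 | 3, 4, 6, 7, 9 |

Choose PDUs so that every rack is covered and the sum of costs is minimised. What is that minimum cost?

19

Atlas, Bravo together cover every rack (Atlas ∪ Bravo = {1, 2, 3, 4, 5, 6, 7, 8, 9}); total cost 7 + 12 = 19.
The greedy pick Flint, Atlas, Echo costs 20; no covering selection beats 19.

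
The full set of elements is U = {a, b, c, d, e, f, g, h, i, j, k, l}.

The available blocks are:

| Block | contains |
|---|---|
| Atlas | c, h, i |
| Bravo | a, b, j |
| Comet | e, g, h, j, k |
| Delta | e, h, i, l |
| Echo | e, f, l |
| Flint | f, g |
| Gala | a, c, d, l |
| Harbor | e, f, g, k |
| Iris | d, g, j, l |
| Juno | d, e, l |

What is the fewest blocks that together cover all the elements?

Take {Bravo, Delta, Gala, Harbor}. Their union is {a, b, c, d, e, f, g, h, i, j, k, l}, which is all 12 elements.
Only Bravo contains b, so Bravo is forced; the remaining 9 elements need at least 3 more blocks (each remaining block adds at most 4) — so at least 4 blocks are needed, and 4 is optimal.

4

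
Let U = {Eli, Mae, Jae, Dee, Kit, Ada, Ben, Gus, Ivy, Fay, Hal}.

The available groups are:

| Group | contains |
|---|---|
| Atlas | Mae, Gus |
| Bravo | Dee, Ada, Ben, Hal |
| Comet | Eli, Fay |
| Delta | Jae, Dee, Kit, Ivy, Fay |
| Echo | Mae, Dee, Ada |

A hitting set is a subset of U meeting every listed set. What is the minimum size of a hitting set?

3

The 3 points {Mae, Dee, Fay} hit every group.
The groups Atlas, Bravo, Comet are pairwise disjoint, so any hitting set needs a separate point for each — at least 3. Hence 3 is optimal.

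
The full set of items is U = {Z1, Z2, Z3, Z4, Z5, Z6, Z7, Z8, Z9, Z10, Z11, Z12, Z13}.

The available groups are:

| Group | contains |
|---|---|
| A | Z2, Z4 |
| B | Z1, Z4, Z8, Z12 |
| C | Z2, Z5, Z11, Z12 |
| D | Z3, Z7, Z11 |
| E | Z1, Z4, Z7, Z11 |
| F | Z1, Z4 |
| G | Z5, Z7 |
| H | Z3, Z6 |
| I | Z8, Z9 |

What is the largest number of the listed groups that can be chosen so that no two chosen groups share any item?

4

C, F, H, I are pairwise disjoint (C={Z2,Z5,Z11,Z12}; F={Z1,Z4}; H={Z3,Z6}; I={Z8,Z9}).
Every remaining group overlaps one of these, and no 5 of the listed groups are pairwise disjoint, so 4 is the maximum.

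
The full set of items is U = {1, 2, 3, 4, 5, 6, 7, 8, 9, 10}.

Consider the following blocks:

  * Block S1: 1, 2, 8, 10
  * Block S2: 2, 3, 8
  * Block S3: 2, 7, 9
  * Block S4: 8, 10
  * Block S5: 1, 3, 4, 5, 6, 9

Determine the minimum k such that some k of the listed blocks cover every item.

3

S3, S4, and S5 cover everything between them: the union {1, 2, 3, 4, 5, 6, 7, 8, 9, 10} is all of U.
Only S5 contains 4, so S5 is forced; the remaining 4 items need at least 2 more blocks (each remaining block adds at most 3) — so at least 3 blocks are needed, and 3 is optimal.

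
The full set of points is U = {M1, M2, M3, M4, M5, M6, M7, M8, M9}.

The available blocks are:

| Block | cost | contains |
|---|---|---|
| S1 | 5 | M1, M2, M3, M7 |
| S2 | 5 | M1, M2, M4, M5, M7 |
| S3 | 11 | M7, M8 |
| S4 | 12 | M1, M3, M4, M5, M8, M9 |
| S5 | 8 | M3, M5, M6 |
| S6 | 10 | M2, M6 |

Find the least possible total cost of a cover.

25

S1, S4, S5 together cover every point (S1 ∪ S4 ∪ S5 = {M1, M2, M3, M4, M5, M6, M7, M8, M9}); total cost 5 + 12 + 8 = 25.
No covering selection has total cost below 25.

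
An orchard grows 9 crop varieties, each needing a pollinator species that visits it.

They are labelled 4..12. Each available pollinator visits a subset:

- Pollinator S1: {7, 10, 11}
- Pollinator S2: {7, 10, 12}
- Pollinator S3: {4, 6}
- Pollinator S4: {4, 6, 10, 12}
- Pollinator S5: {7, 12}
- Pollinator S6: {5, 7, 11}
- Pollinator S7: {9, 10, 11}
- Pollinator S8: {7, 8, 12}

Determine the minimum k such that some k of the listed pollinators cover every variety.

S3 and S6 and S7 and S8 together: S3 ∪ S6 ∪ S7 ∪ S8 = {4, 5, 6, 7, 8, 9, 10, 11, 12} — every variety is covered.
No 3 of the 8 pollinators cover everything (all 56 combinations miss at least one variety), so 4 is optimal.

4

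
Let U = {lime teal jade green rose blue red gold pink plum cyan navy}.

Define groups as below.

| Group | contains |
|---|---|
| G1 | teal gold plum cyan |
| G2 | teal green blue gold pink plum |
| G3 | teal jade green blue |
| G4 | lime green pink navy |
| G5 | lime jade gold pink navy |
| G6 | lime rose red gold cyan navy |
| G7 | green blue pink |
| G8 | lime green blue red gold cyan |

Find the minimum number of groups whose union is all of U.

G2, G5, and G6 cover everything between them: the union {lime, teal, jade, green, rose, blue, red, gold, pink, plum, cyan, navy} is all of U.
Only G6 contains rose, so G6 is forced; the remaining 6 points need at least 2 more groups (each remaining group adds at most 5) — so at least 3 groups are needed, and 3 is optimal.

3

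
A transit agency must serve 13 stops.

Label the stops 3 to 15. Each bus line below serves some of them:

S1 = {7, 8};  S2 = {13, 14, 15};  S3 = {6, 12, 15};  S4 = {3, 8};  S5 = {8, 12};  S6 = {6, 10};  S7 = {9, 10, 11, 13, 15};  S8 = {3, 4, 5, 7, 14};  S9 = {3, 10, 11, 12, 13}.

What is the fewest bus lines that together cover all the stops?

Take {S3, S5, S7, S8}. Their union is {3, 4, 5, 6, 7, 8, 9, 10, 11, 12, 13, 14, 15}, which is all 13 stops.
No 3 of the 9 bus lines cover everything (all 84 combinations miss at least one stop), so 4 is optimal.

4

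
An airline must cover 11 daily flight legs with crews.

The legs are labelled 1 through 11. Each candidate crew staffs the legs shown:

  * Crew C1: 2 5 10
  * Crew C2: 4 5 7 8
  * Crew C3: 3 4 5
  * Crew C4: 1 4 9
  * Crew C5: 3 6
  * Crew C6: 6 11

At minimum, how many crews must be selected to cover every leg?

Take {C1, C2, C4, C5, C6}. Their union is {1, 2, 3, 4, 5, 6, 7, 8, 9, 10, 11}, which is all 11 legs.
Only C2 contains 7, so C2 is forced; the remaining 7 legs need at least 4 more crews (each remaining crew adds at most 2) — so at least 5 crews are needed, and 5 is optimal.

5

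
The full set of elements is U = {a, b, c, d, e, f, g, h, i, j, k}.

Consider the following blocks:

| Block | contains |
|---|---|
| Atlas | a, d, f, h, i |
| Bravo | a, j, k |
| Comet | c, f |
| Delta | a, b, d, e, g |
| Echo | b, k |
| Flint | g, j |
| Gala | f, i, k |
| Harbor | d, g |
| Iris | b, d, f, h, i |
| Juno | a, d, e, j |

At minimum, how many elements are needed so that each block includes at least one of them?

4

The 4 elements {b, d, f, j} hit every block.
No choice of 3 elements meets every block, so 4 is the minimum.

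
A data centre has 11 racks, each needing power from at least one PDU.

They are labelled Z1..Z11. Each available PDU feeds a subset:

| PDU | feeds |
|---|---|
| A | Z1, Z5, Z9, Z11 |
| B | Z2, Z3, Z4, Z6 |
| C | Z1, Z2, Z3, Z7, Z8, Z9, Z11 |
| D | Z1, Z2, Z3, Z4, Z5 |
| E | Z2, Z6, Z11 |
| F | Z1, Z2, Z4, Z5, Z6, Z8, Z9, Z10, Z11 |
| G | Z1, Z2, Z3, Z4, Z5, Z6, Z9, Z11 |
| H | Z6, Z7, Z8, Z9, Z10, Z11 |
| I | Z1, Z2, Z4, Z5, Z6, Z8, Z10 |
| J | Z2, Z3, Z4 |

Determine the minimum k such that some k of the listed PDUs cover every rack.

C and F together: C ∪ F = {Z1, Z2, Z3, Z4, Z5, Z6, Z7, Z8, Z9, Z10, Z11} — every rack is covered.
No single PDU has all 11 racks (the largest, F, has 9), so 2 is optimal.

2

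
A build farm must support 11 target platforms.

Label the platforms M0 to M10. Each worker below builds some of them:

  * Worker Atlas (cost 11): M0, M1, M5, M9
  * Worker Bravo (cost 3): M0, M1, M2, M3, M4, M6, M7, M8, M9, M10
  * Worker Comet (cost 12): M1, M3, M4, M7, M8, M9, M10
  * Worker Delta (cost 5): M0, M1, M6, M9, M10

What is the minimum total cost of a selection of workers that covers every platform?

14

Atlas, Bravo together cover every platform (Atlas ∪ Bravo = {M0, M1, M2, M3, M4, M5, M6, M7, M8, M9, M10}); total cost 11 + 3 = 14.
No covering selection has total cost below 14.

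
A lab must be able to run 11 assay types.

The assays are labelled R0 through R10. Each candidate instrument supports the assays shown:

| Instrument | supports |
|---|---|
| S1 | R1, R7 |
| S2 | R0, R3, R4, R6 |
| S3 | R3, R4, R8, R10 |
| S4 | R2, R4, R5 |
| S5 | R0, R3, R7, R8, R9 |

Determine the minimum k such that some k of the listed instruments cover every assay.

S1 and S2 and S3 and S4 and S5 together: S1 ∪ S2 ∪ S3 ∪ S4 ∪ S5 = {R0, R1, R2, R3, R4, R5, R6, R7, R8, R9, R10} — every assay is covered.
No 4 of the 5 instruments cover everything (all 5 combinations miss at least one assay), so 5 is optimal.

5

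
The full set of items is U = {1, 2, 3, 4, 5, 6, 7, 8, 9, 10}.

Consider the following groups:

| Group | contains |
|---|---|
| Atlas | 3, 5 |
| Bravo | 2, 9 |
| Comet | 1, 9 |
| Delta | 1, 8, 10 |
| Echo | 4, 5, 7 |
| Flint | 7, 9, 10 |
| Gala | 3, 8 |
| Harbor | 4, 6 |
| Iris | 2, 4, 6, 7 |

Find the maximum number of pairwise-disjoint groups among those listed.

4

Atlas, Bravo, Delta, Harbor are pairwise disjoint (Atlas={3,5}; Bravo={2,9}; Delta={1,8,10}; Harbor={4,6}).
Every remaining group overlaps one of these, and no 5 of the listed groups are pairwise disjoint, so 4 is the maximum.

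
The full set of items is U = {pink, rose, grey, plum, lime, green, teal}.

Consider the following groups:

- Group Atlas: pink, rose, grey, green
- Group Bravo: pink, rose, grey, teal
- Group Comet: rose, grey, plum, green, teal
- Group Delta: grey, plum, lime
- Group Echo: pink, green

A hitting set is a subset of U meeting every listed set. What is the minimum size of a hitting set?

H = {grey, green} meets every group (each contains at least one member of H), and |H| = 2.
The groups Delta, Echo are pairwise disjoint, so any hitting set needs a separate item for each — at least 2. Hence 2 is optimal.

2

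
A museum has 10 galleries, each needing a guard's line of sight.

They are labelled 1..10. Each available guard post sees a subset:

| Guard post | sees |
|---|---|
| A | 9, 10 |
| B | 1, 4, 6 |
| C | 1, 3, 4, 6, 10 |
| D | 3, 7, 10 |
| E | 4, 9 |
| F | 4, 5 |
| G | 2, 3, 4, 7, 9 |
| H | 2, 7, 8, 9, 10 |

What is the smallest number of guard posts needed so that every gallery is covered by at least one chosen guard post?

3

C and F and H together: C ∪ F ∪ H = {1, 2, 3, 4, 5, 6, 7, 8, 9, 10} — every gallery is covered.
Only F contains 5, so F is forced; the remaining 8 galleries need at least 2 more guard posts (each remaining guard post adds at most 5) — so at least 3 guard posts are needed, and 3 is optimal.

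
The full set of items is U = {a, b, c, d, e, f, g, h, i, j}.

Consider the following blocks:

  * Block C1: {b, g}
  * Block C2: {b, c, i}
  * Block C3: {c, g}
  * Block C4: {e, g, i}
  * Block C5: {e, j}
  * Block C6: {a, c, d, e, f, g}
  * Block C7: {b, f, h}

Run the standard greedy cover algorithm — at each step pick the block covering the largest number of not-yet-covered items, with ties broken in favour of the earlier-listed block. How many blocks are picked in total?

Greedy: pick C6 (covers 6 new) → pick C2 (covers 2 new) → pick C5 (covers 1 new) → pick C7 (covers 1 new). Total picks: 4.

4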